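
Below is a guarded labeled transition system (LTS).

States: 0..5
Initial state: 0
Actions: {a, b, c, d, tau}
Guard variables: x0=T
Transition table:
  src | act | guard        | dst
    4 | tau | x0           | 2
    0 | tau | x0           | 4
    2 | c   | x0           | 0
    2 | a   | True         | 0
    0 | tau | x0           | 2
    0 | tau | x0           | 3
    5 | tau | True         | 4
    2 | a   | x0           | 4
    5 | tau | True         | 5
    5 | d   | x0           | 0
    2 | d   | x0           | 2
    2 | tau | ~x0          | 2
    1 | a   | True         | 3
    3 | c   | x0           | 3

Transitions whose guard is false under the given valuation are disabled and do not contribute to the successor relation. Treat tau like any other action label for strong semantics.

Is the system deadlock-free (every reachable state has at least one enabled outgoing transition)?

Reachable = {0,2,3,4}
  0: tau→2  tau→3  tau→4  [3 out]
  2: a→0  a→4  c→0  d→2  [4 out]
  3: c→3  [1 out]
  4: tau→2  [1 out]

Answer: DEADLOCK-FREE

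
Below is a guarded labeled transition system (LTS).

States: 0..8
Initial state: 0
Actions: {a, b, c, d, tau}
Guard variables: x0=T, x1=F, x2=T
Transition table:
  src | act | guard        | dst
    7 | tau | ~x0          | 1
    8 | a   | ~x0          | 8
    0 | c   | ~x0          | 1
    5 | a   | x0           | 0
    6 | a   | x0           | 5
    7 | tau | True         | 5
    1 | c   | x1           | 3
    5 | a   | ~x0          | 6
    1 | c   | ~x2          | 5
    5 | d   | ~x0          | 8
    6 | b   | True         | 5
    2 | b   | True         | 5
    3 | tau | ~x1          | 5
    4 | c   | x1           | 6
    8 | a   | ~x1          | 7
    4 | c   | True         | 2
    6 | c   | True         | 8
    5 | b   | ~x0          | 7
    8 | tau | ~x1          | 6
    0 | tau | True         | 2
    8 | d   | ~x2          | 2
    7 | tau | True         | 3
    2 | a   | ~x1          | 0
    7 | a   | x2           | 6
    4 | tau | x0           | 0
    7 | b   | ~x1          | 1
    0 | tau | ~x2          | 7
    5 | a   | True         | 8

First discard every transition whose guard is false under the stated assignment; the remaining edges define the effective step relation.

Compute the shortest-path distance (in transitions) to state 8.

Layered search for 8:
  Layer 0: {0}
  Layer 1: {2}
  Layer 2: {5}
  Layer 3: {8}
8 enters at depth 3; path tau·b·a

Answer: 3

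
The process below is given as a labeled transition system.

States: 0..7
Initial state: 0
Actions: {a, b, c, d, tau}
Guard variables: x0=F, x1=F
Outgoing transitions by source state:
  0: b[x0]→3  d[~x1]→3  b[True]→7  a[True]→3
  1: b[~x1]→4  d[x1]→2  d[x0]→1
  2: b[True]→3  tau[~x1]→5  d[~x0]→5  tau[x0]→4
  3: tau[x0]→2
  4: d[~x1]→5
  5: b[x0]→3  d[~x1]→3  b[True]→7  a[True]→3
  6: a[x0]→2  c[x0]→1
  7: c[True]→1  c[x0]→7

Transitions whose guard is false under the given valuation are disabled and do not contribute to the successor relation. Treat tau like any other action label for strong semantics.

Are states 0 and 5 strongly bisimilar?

Answer: BISIMILAR

Trace:
Bisimulation quotient by refinement:
  round 0: {{0,1,2,3,4,5,6,7}}
  round 1: {{0,5},{1},{2},{3,6},{4},{7}}
stable after 2 split(s): 6 block(s)
class of 0: {0,5}; class of 5: {0,5}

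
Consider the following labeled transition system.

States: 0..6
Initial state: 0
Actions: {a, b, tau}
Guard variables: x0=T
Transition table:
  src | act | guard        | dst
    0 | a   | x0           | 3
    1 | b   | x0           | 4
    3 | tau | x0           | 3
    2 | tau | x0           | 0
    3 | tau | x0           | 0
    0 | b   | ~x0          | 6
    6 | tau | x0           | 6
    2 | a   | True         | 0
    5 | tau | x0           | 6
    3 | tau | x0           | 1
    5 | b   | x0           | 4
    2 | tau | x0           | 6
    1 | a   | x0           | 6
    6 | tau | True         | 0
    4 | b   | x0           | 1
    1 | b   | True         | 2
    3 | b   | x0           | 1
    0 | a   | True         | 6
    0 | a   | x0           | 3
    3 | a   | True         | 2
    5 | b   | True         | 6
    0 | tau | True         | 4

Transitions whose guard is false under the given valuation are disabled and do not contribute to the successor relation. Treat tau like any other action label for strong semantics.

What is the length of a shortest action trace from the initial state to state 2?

BFS to 2:
  L0 = {0}
  L1 = {3,4,6}
  L2 = {1,2}
depth(2)=2, e.g. a·a

Answer: 2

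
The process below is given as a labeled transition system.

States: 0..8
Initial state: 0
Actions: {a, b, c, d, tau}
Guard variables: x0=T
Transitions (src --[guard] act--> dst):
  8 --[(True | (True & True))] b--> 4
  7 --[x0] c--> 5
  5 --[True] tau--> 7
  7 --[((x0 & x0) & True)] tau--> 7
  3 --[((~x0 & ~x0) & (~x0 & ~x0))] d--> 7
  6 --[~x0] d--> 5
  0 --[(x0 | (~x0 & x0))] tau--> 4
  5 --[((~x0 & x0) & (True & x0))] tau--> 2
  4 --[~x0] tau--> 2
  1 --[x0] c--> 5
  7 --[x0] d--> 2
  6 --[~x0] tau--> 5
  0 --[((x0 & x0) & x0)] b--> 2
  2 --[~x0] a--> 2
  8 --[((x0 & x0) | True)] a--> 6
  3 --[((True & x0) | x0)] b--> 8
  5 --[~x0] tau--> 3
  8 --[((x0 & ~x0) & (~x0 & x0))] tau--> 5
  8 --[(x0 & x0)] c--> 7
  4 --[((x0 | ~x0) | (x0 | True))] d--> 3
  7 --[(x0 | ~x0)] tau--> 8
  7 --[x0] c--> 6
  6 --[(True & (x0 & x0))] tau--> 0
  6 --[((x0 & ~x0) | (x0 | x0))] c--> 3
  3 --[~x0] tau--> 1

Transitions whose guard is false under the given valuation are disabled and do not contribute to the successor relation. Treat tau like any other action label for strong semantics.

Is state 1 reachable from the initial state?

After dropping false guards: 16 live edges.
Layer 0: {0}
Layer 1: {2,4}  total {0,2,4}
Layer 2: {3}  total {0,2,3,4}
Layer 3: {8}  total {0,2,3,4,8}
Layer 4: {6,7}  total {0,2,3,4,6,7,8}
Layer 5: {5}  total {0,2,3,4,5,6,7,8}
Reachable = {0,2,3,4,5,6,7,8}

Answer: UNREACHABLE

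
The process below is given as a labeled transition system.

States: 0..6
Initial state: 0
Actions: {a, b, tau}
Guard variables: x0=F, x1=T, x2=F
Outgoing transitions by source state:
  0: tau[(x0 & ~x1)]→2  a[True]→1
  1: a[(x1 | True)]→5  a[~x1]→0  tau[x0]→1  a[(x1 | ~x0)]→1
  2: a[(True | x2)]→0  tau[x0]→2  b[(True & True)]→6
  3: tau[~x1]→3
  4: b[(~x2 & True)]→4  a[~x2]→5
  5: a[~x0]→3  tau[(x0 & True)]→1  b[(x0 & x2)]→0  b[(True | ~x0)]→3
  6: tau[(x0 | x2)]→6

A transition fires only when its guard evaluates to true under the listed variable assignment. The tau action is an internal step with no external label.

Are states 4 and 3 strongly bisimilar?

Refine partition for ~:
  round 0: {{0,1,2,3,4,5,6}}
  round 1: {{0,1},{2,4,5},{3,6}}
  round 2: {{0},{1},{2},{3,6},{4},{5}}
Fixed point at round 3; 6 class(es).
[4]={4}  [3]={3,6}

Answer: NOT BISIMILAR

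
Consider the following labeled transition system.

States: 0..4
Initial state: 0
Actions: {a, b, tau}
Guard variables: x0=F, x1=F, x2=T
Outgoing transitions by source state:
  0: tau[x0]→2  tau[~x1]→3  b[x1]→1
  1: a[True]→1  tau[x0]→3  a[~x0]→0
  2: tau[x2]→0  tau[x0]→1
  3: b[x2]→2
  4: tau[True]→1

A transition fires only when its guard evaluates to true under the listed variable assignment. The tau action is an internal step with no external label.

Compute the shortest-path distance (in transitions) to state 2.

Answer: 2

Analysis:
Layered search for 2:
  depth 0: {0}
  depth 1: {3}
  depth 2: {2}
first hit 2 at d=2 via tau·b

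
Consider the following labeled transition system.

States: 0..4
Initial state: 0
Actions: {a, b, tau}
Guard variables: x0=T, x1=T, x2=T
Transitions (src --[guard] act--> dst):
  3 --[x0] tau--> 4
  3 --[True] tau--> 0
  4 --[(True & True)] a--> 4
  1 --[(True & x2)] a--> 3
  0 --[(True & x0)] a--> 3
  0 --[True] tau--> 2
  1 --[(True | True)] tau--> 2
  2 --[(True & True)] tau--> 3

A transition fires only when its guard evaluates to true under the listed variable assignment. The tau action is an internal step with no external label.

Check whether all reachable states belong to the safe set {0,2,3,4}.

Inv-set: {0,2,3,4}
Reachable = {0,2,3,4}
  0: ok
  2: ok
  3: ok
  4: ok

Answer: INVARIANT HOLDS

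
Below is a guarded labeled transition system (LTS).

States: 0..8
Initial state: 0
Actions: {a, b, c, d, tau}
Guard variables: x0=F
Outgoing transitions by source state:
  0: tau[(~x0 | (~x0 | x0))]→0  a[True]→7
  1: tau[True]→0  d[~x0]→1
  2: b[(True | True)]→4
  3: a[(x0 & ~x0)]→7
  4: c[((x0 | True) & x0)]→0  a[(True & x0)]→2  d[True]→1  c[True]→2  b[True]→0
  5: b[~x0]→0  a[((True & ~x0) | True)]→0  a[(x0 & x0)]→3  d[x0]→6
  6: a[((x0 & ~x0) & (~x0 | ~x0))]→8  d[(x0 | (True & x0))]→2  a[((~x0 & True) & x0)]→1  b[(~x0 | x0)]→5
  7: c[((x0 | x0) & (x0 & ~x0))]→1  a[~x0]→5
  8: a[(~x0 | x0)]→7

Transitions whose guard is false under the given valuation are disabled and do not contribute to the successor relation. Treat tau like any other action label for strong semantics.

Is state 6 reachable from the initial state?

Guard filter leaves 13 enabled edge(s).
depth 0: {0}
depth 1: {7}  cumulative {0,7}
depth 2: {5}  cumulative {0,5,7}
Reachable = {0,5,7}

Answer: UNREACHABLE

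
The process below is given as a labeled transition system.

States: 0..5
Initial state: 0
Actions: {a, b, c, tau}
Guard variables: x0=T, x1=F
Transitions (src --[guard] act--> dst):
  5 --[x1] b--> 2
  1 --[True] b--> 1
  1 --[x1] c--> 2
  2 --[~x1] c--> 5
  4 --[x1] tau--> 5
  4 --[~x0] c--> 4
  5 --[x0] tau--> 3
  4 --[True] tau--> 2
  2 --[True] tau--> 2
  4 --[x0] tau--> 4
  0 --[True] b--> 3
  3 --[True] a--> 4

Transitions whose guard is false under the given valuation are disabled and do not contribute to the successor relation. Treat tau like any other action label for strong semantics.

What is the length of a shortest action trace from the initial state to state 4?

Answer: 2

Working:
Breadth-first toward 4:
  depth 0: {0}
  depth 1: {3}
  depth 2: {4}
depth(4)=2, e.g. b·a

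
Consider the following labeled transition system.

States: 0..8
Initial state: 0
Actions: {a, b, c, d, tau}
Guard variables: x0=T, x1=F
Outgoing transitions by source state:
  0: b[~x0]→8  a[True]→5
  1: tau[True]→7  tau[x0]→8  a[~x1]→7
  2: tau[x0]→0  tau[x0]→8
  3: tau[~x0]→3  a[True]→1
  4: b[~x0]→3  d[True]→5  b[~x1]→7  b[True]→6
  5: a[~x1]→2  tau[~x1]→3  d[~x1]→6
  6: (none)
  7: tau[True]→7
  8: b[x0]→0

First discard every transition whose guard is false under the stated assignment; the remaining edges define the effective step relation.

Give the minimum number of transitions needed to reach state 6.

Layered search for 6:
  L0 = {0}
  L1 = {5}
  L2 = {2,3,6}
depth(6)=2, e.g. a·d

Answer: 2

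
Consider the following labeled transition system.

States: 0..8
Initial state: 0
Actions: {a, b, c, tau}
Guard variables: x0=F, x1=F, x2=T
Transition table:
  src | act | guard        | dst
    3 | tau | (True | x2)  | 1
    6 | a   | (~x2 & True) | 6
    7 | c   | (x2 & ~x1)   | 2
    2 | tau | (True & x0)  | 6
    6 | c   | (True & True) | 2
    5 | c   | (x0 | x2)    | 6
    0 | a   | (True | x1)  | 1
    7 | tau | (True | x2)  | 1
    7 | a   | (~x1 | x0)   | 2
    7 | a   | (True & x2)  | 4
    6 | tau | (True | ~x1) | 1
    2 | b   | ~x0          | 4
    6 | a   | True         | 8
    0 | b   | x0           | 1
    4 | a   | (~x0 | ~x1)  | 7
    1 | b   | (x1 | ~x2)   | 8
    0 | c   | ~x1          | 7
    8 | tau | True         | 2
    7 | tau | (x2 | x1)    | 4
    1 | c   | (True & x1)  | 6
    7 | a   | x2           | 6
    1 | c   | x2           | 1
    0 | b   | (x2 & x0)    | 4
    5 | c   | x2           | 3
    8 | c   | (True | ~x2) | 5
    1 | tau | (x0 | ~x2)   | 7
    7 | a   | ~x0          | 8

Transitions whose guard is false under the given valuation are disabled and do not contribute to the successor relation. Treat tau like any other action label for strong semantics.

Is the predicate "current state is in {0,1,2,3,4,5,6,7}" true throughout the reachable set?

Answer: INVARIANT VIOLATED at state 8

Working:
Inv-set: {0,1,2,3,4,5,6,7}
Reach set: {0,1,2,3,4,5,6,7,8}
  0: safe
  1: safe
  2: safe
  3: safe
  4: safe
  5: safe
  6: safe
  7: safe
  8: VIOLATES
witness against invariant: c·a → 8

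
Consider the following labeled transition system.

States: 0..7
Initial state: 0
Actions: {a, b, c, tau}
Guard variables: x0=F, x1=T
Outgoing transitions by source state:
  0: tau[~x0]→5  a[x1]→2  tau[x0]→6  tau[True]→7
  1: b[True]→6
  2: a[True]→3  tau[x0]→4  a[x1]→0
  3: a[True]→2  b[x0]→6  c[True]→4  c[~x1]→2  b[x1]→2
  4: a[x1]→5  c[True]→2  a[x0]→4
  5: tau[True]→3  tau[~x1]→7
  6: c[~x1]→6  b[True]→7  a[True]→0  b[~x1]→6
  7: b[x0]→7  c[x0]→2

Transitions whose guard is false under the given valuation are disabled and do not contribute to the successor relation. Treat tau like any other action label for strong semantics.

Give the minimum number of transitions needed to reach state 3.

Answer: 2

Analysis:
Breadth-first toward 3:
  L0 = {0}
  L1 = {2,5,7}
  L2 = {3}
depth(3)=2, e.g. a·a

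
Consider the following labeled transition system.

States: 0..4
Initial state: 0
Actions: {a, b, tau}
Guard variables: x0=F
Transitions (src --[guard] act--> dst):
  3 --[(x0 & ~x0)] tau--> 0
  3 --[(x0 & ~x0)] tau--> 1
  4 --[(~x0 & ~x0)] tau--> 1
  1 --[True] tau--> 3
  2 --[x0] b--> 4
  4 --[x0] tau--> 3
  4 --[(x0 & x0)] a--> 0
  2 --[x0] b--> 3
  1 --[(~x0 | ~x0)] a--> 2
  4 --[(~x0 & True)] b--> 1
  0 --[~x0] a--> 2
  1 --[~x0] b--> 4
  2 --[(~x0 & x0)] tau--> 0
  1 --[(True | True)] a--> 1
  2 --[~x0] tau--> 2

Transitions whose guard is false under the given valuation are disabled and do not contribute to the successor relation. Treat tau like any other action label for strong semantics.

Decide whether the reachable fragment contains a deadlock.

Answer: DEADLOCK-FREE

Trace:
Reachable = {0,2}
  0: a→2  [deg 1]
  2: tau→2  [deg 1]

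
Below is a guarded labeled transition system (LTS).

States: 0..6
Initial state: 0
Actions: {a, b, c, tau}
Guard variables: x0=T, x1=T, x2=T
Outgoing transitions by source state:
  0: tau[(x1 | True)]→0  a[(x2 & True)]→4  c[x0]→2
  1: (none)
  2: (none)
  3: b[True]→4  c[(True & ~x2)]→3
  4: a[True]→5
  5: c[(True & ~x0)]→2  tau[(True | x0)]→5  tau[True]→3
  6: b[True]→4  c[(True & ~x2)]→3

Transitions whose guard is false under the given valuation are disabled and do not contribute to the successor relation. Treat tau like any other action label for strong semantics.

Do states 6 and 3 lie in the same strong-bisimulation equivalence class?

Answer: BISIMILAR

Trace:
Bisimulation quotient by refinement:
  π0 = {{0,1,2,3,4,5,6}}
  π1 = {{0},{1,2},{3,6},{4},{5}}
stable after 2 split(s): 5 block(s)
[6]={3,6}  [3]={3,6}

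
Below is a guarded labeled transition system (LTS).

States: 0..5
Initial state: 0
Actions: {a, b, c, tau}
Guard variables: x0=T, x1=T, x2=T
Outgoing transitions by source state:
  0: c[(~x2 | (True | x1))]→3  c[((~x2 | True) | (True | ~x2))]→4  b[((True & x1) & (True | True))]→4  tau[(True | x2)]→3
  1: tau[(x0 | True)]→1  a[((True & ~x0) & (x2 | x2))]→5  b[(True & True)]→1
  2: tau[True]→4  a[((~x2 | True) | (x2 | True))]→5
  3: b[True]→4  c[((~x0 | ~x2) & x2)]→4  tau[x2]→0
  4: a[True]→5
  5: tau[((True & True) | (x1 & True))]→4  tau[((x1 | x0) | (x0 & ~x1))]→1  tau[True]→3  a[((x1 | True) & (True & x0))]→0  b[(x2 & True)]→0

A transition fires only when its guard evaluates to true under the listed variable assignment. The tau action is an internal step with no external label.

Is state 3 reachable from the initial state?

Answer: REACHABLE

Working:
After dropping false guards: 16 live edges.
Layer 0: {0}
Layer 1: {3,4}  now seen {0,3,4}
Layer 2: {5}  now seen {0,3,4,5}
Layer 3: {1}  now seen {0,1,3,4,5}
Reachable = {0,1,3,4,5}
witness 3: c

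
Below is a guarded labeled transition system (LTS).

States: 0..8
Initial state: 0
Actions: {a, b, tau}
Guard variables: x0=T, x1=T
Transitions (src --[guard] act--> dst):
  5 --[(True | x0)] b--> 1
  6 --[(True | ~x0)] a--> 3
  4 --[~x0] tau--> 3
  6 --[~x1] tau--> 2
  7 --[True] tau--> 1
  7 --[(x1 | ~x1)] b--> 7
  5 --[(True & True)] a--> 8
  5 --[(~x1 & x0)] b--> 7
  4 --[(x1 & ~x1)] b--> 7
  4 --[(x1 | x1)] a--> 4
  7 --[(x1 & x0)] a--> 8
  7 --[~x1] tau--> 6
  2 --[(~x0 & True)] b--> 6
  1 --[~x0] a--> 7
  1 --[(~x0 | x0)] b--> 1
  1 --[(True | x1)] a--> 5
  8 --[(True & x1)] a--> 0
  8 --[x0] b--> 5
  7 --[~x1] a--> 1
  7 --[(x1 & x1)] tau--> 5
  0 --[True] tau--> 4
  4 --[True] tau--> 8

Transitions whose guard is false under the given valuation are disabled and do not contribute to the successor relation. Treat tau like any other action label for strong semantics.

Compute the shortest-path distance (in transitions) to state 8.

Answer: 2

Trace:
Breadth-first toward 8:
  Layer 0: {0}
  Layer 1: {4}
  Layer 2: {8}
depth(8)=2, e.g. tau·tau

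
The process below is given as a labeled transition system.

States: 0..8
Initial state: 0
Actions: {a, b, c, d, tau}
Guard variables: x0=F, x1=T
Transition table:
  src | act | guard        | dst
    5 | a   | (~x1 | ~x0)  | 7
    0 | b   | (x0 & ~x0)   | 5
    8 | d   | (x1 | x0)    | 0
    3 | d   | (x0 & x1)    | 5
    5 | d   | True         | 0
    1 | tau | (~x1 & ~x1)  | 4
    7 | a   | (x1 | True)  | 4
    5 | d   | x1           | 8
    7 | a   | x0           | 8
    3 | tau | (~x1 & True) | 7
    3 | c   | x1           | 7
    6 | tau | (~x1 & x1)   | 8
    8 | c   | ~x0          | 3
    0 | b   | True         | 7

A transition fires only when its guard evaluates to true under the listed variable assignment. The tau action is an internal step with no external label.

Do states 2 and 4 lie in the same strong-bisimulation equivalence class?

Compute ~ classes (split until stable):
  round 0: {{0,1,2,3,4,5,6,7,8}}
  round 1: {{0},{1,2,4,6},{3},{5},{7},{8}}
stable after 2 split(s): 6 block(s)
class of 2: {1,2,4,6}; class of 4: {1,2,4,6}

Answer: BISIMILAR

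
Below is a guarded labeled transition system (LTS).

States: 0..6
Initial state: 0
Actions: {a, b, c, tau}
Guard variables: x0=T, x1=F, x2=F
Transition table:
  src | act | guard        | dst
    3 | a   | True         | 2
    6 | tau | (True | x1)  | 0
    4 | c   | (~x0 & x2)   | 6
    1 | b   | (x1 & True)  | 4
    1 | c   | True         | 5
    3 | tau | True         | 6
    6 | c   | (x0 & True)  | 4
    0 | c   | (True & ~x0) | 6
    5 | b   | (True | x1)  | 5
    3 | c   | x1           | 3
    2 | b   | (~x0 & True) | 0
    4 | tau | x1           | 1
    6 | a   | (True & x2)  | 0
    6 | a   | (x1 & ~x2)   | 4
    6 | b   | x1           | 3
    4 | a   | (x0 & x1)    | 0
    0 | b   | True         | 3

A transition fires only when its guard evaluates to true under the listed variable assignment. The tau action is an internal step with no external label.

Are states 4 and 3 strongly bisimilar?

Answer: NOT BISIMILAR

Trace:
Compute ~ classes (split until stable):
  π0 = {{0,1,2,3,4,5,6}}
  π1 = {{0,5},{1},{2,4},{3},{6}}
  π2 = {{0},{1},{2,4},{3},{5},{6}}
stable after 3 split(s): 6 block(s)
class of 4: {2,4}; class of 3: {3}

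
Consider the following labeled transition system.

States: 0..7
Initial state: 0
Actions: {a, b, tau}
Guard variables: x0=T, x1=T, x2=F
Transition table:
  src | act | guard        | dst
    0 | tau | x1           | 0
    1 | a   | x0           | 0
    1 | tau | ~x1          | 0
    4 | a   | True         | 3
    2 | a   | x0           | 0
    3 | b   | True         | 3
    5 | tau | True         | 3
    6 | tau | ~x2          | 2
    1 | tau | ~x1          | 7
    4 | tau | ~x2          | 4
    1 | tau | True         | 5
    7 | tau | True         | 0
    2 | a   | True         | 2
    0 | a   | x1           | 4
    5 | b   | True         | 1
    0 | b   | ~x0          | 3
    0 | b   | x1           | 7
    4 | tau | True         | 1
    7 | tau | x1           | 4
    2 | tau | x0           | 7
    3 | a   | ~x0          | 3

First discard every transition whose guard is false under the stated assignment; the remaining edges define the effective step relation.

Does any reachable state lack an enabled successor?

Answer: DEADLOCK-FREE

Working:
Reach set: {0,1,3,4,5,7}
  0: a→4  b→7  tau→0  [deg 3]
  1: a→0  tau→5  [deg 2]
  3: b→3  [deg 1]
  4: a→3  tau→1  tau→4  [deg 3]
  5: b→1  tau→3  [deg 2]
  7: tau→0  tau→4  [deg 2]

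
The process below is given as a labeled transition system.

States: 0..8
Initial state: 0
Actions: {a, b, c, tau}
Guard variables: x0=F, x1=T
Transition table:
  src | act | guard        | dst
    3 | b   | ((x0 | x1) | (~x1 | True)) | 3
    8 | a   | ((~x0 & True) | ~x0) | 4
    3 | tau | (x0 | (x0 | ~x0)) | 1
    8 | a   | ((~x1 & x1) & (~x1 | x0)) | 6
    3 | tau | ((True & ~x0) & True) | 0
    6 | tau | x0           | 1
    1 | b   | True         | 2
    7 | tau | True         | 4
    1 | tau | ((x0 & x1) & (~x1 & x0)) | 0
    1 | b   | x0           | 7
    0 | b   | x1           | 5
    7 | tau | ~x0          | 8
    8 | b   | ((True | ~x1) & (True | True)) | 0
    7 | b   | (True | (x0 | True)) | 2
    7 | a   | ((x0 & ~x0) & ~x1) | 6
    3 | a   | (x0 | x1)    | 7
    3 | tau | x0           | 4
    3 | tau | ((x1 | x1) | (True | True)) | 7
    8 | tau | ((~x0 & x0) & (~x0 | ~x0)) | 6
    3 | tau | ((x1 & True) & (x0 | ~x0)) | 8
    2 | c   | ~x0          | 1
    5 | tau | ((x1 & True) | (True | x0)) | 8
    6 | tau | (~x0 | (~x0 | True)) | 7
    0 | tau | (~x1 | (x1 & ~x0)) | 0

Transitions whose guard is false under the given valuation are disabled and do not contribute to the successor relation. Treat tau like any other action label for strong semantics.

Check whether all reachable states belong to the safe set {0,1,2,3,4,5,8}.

Allowed set {0,1,2,3,4,5,8}
R = {0,4,5,8}
  0: ok
  4: ok
  5: ok
  8: ok

Answer: INVARIANT HOLDS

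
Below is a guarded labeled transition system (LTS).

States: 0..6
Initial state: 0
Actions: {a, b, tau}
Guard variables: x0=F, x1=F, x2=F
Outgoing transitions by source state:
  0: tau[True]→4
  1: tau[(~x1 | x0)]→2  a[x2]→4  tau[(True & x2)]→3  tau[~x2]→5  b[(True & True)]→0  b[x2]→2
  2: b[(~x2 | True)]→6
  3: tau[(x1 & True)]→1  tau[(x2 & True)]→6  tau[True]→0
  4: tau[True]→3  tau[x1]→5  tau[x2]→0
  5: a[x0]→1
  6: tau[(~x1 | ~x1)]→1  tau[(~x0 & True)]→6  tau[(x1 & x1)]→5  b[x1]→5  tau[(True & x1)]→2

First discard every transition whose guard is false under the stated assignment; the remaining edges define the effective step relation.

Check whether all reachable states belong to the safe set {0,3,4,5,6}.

Answer: INVARIANT HOLDS

Analysis:
Allowed set {0,3,4,5,6}
R = {0,3,4}
  0: ✓
  3: ✓
  4: ✓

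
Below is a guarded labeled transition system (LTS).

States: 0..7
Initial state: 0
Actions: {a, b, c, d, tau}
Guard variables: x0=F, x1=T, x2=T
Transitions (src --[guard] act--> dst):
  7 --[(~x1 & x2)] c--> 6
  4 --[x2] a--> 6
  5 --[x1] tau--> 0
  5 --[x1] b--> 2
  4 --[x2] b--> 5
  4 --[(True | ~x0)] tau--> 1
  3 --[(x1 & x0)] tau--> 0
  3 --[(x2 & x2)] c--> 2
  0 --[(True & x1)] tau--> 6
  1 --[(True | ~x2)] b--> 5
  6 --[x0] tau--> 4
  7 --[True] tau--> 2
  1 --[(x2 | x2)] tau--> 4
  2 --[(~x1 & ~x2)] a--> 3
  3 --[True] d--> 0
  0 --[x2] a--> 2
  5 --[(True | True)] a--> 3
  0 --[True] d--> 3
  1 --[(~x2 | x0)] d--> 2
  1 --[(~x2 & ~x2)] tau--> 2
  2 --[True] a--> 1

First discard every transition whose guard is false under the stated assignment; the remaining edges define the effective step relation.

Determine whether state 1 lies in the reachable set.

After dropping false guards: 15 live edges.
depth 0: {0}
depth 1: {2,3,6}  cumulative {0,2,3,6}
depth 2: {1}  cumulative {0,1,2,3,6}
depth 3: {4,5}  cumulative {0,1,2,3,4,5,6}
Reachable = {0,1,2,3,4,5,6}
Path to 1: a·a

Answer: REACHABLE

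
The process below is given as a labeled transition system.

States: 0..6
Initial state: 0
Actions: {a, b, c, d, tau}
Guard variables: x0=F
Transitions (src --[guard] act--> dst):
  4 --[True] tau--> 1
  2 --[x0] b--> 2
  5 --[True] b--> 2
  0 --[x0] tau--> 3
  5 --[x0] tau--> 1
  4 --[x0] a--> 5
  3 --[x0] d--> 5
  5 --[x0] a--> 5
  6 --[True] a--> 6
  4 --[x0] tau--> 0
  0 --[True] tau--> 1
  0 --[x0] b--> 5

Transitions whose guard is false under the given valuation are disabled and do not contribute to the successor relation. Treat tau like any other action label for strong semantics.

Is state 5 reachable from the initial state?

After dropping false guards: 4 live edges.
Layer 0: {0}
Layer 1: {1}  total {0,1}
Reach set: {0,1}

Answer: UNREACHABLE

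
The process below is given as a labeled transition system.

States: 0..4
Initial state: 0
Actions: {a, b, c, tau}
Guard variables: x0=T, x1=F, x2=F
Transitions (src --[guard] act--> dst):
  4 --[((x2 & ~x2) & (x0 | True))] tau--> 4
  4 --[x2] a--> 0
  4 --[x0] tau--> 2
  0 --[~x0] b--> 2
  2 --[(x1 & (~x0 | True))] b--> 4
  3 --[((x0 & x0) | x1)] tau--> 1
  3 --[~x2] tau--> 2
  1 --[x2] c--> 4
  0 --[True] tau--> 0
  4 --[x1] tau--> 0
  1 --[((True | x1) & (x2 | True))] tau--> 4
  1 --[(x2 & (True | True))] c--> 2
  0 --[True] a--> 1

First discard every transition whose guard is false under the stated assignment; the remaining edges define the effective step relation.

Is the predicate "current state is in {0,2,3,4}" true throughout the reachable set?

Allowed set {0,2,3,4}
Reachable = {0,1,2,4}
  0: safe
  1: outside
  2: safe
  4: safe
witness against invariant: a → 1

Answer: INVARIANT VIOLATED at state 1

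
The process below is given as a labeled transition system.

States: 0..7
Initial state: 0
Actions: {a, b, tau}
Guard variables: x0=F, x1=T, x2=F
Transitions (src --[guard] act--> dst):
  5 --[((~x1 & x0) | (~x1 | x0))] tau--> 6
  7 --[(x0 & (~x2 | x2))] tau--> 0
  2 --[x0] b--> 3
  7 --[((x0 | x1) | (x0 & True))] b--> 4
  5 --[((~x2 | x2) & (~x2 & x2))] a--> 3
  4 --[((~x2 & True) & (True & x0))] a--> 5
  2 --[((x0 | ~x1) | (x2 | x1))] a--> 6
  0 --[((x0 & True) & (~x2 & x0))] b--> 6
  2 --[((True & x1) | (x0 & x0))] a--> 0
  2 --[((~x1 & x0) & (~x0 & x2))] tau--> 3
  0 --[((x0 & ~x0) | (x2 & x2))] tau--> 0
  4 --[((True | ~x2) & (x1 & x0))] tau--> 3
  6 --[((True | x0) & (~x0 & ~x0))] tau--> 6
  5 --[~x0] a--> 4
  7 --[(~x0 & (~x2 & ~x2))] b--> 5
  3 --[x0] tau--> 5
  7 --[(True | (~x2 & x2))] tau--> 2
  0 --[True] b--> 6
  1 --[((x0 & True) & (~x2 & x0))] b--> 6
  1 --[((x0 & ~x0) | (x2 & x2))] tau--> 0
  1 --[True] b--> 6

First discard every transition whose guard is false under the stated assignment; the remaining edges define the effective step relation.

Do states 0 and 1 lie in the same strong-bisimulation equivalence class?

Answer: BISIMILAR

Trace:
Refine partition for ~:
  π0 = {{0,1,2,3,4,5,6,7}}
  π1 = {{0,1},{2,5},{3,4},{6},{7}}
  π2 = {{0,1},{2},{3,4},{5},{6},{7}}
stable after 3 split(s): 6 block(s)
class of 0: {0,1}; class of 1: {0,1}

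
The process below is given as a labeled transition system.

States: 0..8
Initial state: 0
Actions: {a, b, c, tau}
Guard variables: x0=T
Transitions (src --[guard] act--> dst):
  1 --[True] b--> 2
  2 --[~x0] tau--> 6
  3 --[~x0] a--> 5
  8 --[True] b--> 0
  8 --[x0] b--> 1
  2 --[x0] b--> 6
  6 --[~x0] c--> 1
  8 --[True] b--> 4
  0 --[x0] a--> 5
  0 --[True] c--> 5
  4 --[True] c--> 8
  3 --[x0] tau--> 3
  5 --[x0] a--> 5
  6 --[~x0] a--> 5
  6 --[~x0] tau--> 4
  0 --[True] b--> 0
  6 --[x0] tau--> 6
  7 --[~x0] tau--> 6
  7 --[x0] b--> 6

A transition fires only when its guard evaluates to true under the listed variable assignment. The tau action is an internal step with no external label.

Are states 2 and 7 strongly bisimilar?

Answer: BISIMILAR

Trace:
Compute ~ classes (split until stable):
  round 0: {{0,1,2,3,4,5,6,7,8}}
  round 1: {{0},{1,2,7,8},{3,6},{4},{5}}
  round 2: {{0},{1},{2,7},{3,6},{4},{5},{8}}
7 equivalence class(es) (converged in 3)
[2]={2,7}  [7]={2,7}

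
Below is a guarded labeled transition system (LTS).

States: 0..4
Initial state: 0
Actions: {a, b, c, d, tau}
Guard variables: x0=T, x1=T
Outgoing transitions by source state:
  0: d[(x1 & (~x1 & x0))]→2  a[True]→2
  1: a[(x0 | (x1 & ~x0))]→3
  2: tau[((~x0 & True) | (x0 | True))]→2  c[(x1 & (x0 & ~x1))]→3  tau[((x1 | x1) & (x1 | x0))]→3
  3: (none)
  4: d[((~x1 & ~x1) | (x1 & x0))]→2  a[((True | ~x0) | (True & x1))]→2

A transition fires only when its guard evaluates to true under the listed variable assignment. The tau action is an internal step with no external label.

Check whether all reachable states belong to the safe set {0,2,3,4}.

Allowed set {0,2,3,4}
Reach set: {0,2,3}
  0: ok
  2: ok
  3: ok

Answer: INVARIANT HOLDS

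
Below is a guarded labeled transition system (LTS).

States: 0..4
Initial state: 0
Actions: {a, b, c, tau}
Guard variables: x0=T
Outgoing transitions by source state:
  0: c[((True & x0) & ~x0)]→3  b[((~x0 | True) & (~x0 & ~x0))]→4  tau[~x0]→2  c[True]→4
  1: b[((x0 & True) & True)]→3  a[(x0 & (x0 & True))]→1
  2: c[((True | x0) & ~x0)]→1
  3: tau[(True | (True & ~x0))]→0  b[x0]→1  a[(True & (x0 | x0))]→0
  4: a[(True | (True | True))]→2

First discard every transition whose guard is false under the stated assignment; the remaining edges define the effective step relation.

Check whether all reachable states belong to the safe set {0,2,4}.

Answer: INVARIANT HOLDS

Analysis:
Inv-set: {0,2,4}
Reachable = {0,2,4}
  0: ✓
  2: ✓
  4: ✓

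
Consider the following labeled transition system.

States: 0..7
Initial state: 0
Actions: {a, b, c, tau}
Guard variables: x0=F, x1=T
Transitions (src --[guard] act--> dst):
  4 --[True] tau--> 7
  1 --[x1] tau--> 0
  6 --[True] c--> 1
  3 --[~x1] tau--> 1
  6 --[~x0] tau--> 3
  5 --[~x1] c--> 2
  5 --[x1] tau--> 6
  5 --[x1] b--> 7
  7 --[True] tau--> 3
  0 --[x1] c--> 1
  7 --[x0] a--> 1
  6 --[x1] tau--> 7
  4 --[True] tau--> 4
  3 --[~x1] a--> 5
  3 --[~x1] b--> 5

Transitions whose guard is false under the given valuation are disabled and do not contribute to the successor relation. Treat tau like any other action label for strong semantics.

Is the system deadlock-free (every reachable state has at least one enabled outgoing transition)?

Answer: DEADLOCK-FREE

Trace:
R = {0,1}
  0: c→1  [deg 1]
  1: tau→0  [deg 1]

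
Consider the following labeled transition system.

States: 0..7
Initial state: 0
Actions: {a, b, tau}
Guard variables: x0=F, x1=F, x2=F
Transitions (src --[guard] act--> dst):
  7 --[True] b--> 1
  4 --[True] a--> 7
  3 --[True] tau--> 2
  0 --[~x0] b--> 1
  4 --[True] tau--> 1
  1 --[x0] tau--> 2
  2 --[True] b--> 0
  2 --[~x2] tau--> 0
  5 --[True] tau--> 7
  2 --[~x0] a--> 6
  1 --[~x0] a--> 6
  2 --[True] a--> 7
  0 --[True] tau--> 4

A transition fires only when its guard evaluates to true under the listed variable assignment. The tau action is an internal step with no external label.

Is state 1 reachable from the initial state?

After dropping false guards: 12 live edges.
Layer 0: {0}
Layer 1: {1,4}  total {0,1,4}
Layer 2: {6,7}  total {0,1,4,6,7}
Reachable = {0,1,4,6,7}
witness 1: b

Answer: REACHABLE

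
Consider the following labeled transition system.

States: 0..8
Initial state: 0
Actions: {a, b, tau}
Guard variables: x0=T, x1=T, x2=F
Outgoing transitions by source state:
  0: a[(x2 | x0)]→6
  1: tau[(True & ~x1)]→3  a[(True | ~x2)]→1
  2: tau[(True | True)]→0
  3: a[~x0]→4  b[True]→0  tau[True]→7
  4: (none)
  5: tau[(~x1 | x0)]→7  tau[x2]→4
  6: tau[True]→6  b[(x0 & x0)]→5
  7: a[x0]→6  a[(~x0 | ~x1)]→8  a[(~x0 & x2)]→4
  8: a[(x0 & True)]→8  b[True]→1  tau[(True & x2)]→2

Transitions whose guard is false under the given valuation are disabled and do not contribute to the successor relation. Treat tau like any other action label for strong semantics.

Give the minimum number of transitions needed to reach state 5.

Breadth-first toward 5:
  depth 0: {0}
  depth 1: {6}
  depth 2: {5}
first hit 5 at d=2 via a·b

Answer: 2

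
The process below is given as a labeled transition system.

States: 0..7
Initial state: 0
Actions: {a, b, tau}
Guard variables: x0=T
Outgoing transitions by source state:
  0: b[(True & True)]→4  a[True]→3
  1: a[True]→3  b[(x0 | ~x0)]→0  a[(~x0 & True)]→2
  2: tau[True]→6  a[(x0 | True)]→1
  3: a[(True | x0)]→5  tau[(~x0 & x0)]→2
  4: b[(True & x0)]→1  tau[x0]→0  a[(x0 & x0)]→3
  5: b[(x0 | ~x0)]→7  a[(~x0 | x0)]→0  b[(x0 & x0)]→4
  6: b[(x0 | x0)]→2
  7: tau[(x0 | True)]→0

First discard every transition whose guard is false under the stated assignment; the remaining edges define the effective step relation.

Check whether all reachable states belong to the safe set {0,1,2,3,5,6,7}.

Answer: INVARIANT VIOLATED at state 4

Working:
Safe = {0,1,2,3,5,6,7}
Reachable = {0,1,3,4,5,7}
  0: ok
  1: ok
  3: ok
  4: ✗ unsafe
  5: ok
  7: ok
witness against invariant: b → 4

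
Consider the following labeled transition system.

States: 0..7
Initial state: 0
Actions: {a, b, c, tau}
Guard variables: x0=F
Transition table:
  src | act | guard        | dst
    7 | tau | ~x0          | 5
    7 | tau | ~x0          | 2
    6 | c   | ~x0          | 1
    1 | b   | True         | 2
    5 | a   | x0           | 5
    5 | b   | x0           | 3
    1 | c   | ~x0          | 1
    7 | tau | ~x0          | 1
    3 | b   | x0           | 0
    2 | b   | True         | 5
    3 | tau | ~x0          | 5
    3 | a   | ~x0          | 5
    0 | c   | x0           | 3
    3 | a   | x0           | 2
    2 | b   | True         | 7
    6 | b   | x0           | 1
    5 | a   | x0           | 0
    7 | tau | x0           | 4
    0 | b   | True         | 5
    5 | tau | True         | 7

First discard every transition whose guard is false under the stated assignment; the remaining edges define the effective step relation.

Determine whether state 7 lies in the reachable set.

12 transition(s) survive guard evaluation.
Layer 0: {0}
Layer 1: {5}  now seen {0,5}
Layer 2: {7}  now seen {0,5,7}
Layer 3: {1,2}  now seen {0,1,2,5,7}
Reach set: {0,1,2,5,7}
trace reaching 7: b·tau

Answer: REACHABLE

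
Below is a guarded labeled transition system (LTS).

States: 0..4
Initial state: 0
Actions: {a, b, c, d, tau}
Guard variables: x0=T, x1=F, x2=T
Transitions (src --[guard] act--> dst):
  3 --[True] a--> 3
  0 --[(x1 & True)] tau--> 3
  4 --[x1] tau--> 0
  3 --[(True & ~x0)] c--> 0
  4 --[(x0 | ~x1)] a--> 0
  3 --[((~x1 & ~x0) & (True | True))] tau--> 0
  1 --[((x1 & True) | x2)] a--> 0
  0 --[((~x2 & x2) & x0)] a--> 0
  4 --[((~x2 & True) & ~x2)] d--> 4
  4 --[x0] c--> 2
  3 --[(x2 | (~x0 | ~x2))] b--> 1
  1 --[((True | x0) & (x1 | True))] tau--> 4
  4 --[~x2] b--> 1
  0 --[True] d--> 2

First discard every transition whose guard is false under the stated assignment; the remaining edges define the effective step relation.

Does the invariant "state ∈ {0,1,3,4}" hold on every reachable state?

Answer: INVARIANT VIOLATED at state 2

Trace:
Allowed set {0,1,3,4}
R = {0,2}
  0: safe
  2: outside
counterexample path to 2: d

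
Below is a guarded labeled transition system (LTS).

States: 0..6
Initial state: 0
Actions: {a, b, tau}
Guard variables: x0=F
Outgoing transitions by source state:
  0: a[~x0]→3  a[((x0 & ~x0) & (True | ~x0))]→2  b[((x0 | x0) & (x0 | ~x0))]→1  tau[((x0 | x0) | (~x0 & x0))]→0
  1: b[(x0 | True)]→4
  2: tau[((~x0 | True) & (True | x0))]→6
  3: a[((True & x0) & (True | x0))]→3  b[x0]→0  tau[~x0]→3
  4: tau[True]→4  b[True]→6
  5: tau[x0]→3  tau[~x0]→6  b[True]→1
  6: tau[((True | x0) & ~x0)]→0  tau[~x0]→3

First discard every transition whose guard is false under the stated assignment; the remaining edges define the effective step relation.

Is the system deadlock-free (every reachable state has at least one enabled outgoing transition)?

R = {0,3}
  0: a→3  [deg 1]
  3: tau→3  [deg 1]

Answer: DEADLOCK-FREE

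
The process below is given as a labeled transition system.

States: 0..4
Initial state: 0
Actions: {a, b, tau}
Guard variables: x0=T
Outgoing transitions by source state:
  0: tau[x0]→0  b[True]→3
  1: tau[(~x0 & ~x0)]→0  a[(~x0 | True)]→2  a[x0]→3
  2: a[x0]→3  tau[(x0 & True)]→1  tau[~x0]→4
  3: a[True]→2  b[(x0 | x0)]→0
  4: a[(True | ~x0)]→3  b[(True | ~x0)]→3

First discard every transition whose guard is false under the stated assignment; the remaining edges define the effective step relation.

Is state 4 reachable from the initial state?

10 transition(s) survive guard evaluation.
L0 = {0}
L1 = {3}  now seen {0,3}
L2 = {2}  now seen {0,2,3}
L3 = {1}  now seen {0,1,2,3}
Reachable = {0,1,2,3}

Answer: UNREACHABLE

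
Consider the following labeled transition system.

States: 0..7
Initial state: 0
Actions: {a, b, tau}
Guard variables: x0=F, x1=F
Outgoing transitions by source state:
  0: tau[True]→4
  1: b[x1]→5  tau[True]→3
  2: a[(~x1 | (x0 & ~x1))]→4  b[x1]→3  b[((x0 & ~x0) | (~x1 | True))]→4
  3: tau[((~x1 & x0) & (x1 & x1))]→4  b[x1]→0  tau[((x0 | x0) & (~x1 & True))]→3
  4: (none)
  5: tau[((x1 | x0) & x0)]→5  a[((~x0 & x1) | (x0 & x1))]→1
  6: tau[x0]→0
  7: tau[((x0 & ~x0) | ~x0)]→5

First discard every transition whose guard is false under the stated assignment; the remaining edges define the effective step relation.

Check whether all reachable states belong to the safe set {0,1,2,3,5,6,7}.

Answer: INVARIANT VIOLATED at state 4

Working:
Safe = {0,1,2,3,5,6,7}
Reach set: {0,4}
  0: ok
  4: VIOLATES
reach 4 via tau — violates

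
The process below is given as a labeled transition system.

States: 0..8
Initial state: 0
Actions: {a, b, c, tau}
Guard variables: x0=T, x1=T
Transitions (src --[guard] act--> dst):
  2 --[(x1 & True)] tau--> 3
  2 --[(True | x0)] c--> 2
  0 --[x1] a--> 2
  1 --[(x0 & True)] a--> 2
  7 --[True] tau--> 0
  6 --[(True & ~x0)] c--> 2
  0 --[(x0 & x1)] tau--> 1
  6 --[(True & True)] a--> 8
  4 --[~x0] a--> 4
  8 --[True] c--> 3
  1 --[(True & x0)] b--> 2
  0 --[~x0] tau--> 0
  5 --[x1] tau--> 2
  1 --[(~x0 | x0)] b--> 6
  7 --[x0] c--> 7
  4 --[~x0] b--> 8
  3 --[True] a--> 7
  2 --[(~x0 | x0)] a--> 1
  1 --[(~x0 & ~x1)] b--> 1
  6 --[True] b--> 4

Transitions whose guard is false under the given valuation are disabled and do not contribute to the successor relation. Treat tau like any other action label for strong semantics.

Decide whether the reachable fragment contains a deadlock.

Reach set: {0,1,2,3,4,6,7,8}
  0: a→2  tau→1  [2 out]
  1: a→2  b→2  b→6  [3 out]
  2: a→1  c→2  tau→3  [3 out]
  3: a→7  [1 out]
  4: ∅  [STUCK]
  6: a→8  b→4  [2 out]
  7: c→7  tau→0  [2 out]
  8: c→3  [1 out]
Path to 4: tau·b·b

Answer: DEADLOCK at state 4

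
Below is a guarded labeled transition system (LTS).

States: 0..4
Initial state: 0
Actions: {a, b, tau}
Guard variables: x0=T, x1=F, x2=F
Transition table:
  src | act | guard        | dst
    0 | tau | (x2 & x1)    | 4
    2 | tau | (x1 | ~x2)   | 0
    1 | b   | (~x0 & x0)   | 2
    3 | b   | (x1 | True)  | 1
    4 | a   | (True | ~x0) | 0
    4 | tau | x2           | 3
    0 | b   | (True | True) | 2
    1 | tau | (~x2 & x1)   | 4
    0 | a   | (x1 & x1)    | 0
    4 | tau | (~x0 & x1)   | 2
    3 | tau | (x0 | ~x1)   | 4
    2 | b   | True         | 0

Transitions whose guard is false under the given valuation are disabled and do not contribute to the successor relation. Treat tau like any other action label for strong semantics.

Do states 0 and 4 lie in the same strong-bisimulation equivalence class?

Refine partition for ~:
  P[0] = {{0,1,2,3,4}}
  P[1] = {{0},{1},{2,3},{4}}
  P[2] = {{0},{1},{2},{3},{4}}
Fixed point at round 3; 5 class(es).
[0]={0}  [4]={4}

Answer: NOT BISIMILAR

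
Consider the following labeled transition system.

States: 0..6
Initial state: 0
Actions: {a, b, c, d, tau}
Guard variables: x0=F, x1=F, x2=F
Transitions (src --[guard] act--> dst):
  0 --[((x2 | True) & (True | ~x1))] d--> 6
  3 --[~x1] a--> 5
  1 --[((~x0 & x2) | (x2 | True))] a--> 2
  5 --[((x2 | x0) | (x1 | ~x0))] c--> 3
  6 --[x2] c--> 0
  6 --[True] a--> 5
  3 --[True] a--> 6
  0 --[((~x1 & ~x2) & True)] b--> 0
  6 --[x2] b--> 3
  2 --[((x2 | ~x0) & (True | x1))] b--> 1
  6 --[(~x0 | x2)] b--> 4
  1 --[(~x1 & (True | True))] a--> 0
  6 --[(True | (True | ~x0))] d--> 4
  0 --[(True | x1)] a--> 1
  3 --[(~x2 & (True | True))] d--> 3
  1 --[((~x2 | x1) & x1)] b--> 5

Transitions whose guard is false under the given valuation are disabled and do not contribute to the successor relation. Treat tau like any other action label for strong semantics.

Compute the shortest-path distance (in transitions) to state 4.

BFS to 4:
  Layer 0: {0}
  Layer 1: {1,6}
  Layer 2: {2,4,5}
depth(4)=2, e.g. d·b

Answer: 2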